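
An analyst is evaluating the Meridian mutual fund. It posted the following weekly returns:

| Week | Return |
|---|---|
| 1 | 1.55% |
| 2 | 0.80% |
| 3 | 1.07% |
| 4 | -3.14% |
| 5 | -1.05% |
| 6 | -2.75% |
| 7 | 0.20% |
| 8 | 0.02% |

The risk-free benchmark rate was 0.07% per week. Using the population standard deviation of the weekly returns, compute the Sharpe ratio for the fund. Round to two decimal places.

-0.30

μ = (1.55 + 0.8 + 1.07 − 3.14 − 1.05 − 2.75 + 0.2 + 0.02) / 8 = -0.4125%
Σ(r − μ)² = 21.3912; population σ = √(21.3912/8) = 1.6352%
Sharpe = (μ − rf) / σ = (-0.4125 − 0.07) / 1.6352 = -0.4825 / 1.6352 = -0.2951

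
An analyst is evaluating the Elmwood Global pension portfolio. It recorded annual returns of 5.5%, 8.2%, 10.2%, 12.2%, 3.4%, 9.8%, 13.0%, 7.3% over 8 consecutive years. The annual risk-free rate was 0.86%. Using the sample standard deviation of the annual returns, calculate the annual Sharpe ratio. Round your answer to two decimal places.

2.40

r̄ = (5.5 + 8.2 + 10.2 + 12.2 + 3.4 + 9.8 + 13 + 7.3) / 8 = 69.60 / 8 = 8.7000%
Sample σ = √[Σ(r − r̄)² / 7] = √[74.7400 / 7] = √10.6771 = 3.2676%
Sharpe = (r̄ − rf) / σ = (8.7000 − 0.86) / 3.2676 = 7.8400 / 3.2676 = 2.3993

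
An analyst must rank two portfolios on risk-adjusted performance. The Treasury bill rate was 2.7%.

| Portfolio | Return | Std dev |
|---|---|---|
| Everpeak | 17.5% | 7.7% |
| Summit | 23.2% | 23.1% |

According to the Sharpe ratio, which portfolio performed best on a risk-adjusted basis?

Everpeak

Everpeak: Sharpe ratio = (17.5% − 2.7%) / 7.7% = 1.922
Summit: Sharpe ratio = (23.2% − 2.7%) / 23.1% = 0.887
Highest: Everpeak (1.922).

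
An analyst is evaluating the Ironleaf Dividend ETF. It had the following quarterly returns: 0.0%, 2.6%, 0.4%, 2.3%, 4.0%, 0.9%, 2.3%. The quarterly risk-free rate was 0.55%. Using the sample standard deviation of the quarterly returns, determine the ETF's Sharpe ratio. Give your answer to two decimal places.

0.87

Mean return r̄ = 12.50 / 7 = 1.7857%
Σ(r − r̄)² = (0 − 1.7857)² + (2.6 − 1.7857)² + (0.4 − 1.7857)² + … = 11.9886
σ = √[11.9886 / 6] = 1.4135%
Sharpe = (r̄ − rf) / σ = (1.7857 − 0.55) / 1.4135 = 1.2357 / 1.4135 = 0.8742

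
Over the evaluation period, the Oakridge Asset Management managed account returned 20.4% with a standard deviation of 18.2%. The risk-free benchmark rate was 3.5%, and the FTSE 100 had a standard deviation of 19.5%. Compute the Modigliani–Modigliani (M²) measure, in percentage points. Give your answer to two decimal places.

Sharpe = (Rp − Rf) / σp = (20.4% − 3.5%) / 18.2% = 0.9286
M² = Rf + Sharpe × σm = 3.5% + 0.9286 × 19.5% = 21.6077%

21.61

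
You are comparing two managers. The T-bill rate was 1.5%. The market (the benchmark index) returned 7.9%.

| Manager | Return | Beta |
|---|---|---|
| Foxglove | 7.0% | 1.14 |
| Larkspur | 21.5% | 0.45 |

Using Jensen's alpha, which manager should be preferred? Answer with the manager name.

Larkspur

Foxglove: α = 7.0% − [1.5% + 1.14 × (7.9% − 1.5%)] = -1.796
Larkspur: α = 21.5% − [1.5% + 0.45 × (7.9% − 1.5%)] = 17.120
Highest: Larkspur (17.120).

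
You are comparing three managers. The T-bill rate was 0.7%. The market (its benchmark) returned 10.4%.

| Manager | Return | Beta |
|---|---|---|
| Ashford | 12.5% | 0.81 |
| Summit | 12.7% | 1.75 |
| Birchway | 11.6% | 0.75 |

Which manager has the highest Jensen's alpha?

Ashford: α = 12.5% − [0.7% + 0.81 × (10.4% − 0.7%)] = 3.943
Summit: α = 12.7% − [0.7% + 1.75 × (10.4% − 0.7%)] = -4.975
Birchway: α = 11.6% − [0.7% + 0.75 × (10.4% − 0.7%)] = 3.625
Highest: Ashford (3.943).

Ashford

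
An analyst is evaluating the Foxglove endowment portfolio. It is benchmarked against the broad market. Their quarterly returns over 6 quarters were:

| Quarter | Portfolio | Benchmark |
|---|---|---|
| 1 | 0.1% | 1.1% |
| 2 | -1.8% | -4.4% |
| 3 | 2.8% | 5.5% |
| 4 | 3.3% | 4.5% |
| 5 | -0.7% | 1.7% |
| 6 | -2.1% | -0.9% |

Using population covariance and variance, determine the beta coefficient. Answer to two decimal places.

0.57

r̄p = 0.2667%,  r̄m = 1.2500%
Cov = Σ(rp − r̄p)(rm − r̄m) / 6 = 6.1633
Var(rm) = Σ(rm − r̄m)² / 6 = 10.8992
β = Cov / Var = 6.1633 / 10.8992 = 0.5655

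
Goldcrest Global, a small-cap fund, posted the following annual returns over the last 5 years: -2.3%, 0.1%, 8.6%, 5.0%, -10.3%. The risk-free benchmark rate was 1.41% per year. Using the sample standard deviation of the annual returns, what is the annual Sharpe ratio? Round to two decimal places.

r̄ = (-2.3 + 0.1 + 8.6 + 5 − 10.3) / 5 = 0.2200%
Σ(r − r̄)² = (-2.3 − 0.2200)² + (0.1 − 0.2200)² + (8.6 − 0.2200)² + … = 210.1080
sample σ = √(210.1080 / 4) = √52.5270 = 7.2476%
Sharpe = (r̄ − rf) / σ = (0.2200 − 1.41) / 7.2476 = -1.1900 / 7.2476 = -0.1642

-0.16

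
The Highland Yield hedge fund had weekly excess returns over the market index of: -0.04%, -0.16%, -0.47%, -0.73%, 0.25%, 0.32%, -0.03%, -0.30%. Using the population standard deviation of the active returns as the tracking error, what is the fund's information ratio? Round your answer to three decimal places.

r̄ = (-0.04 − 0.16 − 0.47 − 0.73 + 0.25 + 0.32 − 0.03 − 0.3) / 8 = -0.1450%
Population std dev = √[0.8686 / 8] = 0.3295%
IR = r̄ / tracking error = -0.1450 / 0.3295 = -0.4401

-0.440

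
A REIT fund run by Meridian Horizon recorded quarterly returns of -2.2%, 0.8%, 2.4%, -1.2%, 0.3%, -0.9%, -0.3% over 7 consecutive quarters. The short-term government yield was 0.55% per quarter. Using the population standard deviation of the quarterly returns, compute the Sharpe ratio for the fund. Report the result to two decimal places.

-0.51

μ = (-2.2 + 0.8 + 2.4 − 1.2 + 0.3 − 0.9 − 0.3) / 7 = -0.1571%
Σ(r − μ)² = (-2.2 − (-0.1571))² + (0.8 − (-0.1571))² + (2.4 − (-0.1571))² + … = 13.4971
σ = √[13.4971 / 7] = 1.3886%
Sharpe = (μ − rf) / σ = (-0.1571 − 0.55) / 1.3886 = -0.7071 / 1.3886 = -0.5092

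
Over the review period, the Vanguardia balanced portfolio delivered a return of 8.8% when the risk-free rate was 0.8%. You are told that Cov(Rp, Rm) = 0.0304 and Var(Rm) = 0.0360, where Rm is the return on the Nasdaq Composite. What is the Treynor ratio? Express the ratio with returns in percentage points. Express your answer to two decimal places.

9.47

β = Cov / Var = 0.0304 / 0.0360 = 0.8444
Treynor = (Rp − Rf) / β = (8.8% − 0.8%) / 0.8444 = 8.00 / 0.8444 = 9.4742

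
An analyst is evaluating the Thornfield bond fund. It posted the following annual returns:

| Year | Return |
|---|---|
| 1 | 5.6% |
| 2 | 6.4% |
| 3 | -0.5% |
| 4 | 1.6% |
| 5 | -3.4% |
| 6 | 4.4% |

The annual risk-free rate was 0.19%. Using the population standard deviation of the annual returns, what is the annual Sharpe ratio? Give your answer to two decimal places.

μ = (5.6 + 6.4 − 0.5 + 1.6 − 3.4 + 4.4) / 6 = 2.3500%
Σ(r − μ)² = (5.6 − 2.3500)² + (6.4 − 2.3500)² + … = 72.9150
population σ = √(72.9150 / 6) = √12.1525 = 3.4860%
Sharpe = (μ − rf) / σ = (2.3500 − 0.19) / 3.4860 = 2.1600 / 3.4860 = 0.6196

0.62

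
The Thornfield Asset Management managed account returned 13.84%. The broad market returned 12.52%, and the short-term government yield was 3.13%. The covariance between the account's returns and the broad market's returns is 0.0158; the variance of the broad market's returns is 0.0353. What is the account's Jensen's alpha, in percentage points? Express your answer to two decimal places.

β = Cov / Var = 0.0158 / 0.0353 = 0.4476
E[R] = Rf + β(Rm − Rf) = 3.13% + 0.4476 × (12.52% − 3.13%) = 7.3330%
α = Rp − E[R] = 13.84% − 7.3330% = 6.5070

6.51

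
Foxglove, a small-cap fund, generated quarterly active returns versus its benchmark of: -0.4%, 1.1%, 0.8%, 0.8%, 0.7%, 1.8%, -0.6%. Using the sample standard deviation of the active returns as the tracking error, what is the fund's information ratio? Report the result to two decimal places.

r̄ = (-0.4 + 1.1 + 0.8 + 0.8 + 0.7 + 1.8 − 0.6) / 7 = 0.6000%
Σ(r − r̄)² = (-0.4 − 0.6000)² + (1.1 − 0.6000)² + (0.8 − 0.6000)² + … = 4.2200
σ = √[4.2200 / 6] = 0.8386%
IR = r̄ / tracking error = 0.6000 / 0.8386 = 0.7155

0.72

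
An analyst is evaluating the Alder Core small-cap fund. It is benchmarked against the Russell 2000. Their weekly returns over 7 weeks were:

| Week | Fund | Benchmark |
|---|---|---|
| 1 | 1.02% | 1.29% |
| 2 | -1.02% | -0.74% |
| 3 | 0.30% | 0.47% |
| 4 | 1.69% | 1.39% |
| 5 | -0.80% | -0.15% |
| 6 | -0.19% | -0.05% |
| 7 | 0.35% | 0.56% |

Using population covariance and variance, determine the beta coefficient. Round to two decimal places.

r̄p = 0.1929%,  r̄m = 0.3957%
Cov = Σ(rp − r̄p)(rm − r̄m) / 7 = 0.6217
Var(rm) = Σ(rm − r̄m)² / 7 = 0.5153
β = Cov / Var = 0.6217 / 0.5153 = 1.2065

1.21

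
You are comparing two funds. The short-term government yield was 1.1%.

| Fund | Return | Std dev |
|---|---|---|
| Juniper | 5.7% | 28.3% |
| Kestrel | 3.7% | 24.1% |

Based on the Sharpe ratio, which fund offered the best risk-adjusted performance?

Juniper

Juniper: Sharpe ratio = (5.7% − 1.1%) / 28.3% = 0.163
Kestrel: Sharpe ratio = (3.7% − 1.1%) / 24.1% = 0.108
Highest: Juniper (0.163).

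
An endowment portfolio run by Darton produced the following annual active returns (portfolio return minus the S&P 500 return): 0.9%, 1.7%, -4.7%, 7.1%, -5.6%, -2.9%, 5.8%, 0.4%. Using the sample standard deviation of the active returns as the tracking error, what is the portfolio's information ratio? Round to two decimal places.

0.07

Mean return μ = 2.70 / 8 = 0.3375%
Σ(r − μ)² = 148.8588; sample σ = √(148.8588/7) = 4.6115%
IR = μ / tracking error = 0.3375 / 4.6115 = 0.0732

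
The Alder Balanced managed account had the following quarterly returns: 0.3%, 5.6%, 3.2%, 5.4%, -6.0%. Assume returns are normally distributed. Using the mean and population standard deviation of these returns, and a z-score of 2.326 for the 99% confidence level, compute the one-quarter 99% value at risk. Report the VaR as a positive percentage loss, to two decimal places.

8.30

Mean return μ = 8.50 / 5 = 1.7000%
Population std dev = √[92.4000 / 5] = 4.2988%
VaR = −(μ − z·σ) = −(1.7000 − 2.326 × 4.2988) = −(-8.2990) = 8.2990%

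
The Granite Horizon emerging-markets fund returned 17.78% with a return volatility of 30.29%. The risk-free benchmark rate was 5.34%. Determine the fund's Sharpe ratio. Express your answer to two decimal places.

Sharpe = (Rp − Rf) / σp = (17.78% − 5.34%) / 30.29% = 12.44% / 30.29% = 0.4107

0.41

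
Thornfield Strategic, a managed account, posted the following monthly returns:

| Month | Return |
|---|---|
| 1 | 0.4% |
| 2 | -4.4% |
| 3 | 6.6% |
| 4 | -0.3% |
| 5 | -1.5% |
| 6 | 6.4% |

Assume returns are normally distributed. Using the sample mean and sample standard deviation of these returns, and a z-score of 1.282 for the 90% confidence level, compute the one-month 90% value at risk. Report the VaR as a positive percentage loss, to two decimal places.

4.47

μ = (0.4 − 4.4 + 6.6 − 0.3 − 1.5 + 6.4) / 6 = 1.2000%
Σ(r − μ)² = (0.4 − 1.2000)² + (-4.4 − 1.2000)² + (6.6 − 1.2000)² + … = 97.7400
sample σ = √(97.7400 / 5) = √19.5480 = 4.4213%
VaR = −(μ − z·σ) = −(1.2000 − 1.282 × 4.4213) = −(-4.4681) = 4.4681%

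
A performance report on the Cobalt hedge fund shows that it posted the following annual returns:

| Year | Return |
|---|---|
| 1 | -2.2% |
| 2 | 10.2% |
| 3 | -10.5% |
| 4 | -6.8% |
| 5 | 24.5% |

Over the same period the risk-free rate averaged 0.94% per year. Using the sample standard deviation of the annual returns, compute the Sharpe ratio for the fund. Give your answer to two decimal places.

0.15

μ = (-2.2 + 10.2 − 10.5 − 6.8 + 24.5) / 5 = 3.0400%
Σ(r − μ)² = 819.4120; sample σ = √(819.4120/4) = 14.3127%
Sharpe = (μ − rf) / σ = (3.0400 − 0.94) / 14.3127 = 2.1000 / 14.3127 = 0.1467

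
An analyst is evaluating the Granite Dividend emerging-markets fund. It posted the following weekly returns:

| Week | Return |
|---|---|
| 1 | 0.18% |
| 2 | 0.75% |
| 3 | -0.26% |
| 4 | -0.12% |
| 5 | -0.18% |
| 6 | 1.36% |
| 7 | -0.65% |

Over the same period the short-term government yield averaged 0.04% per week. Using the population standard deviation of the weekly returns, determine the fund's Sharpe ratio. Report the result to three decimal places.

Mean return r̄ = 1.080 / 7 = 0.1543%
Population σ = √[Σ(r − r̄)² / 7] = √[2.8148 / 7] = √0.4021 = 0.6341%
Sharpe = (r̄ − rf) / σ = (0.1543 − 0.04) / 0.6341 = 0.1143 / 0.6341 = 0.1803

0.180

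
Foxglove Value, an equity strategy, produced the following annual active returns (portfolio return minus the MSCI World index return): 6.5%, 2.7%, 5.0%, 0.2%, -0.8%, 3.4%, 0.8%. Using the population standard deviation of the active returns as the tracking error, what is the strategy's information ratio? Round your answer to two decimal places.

1.04

μ = (6.5 + 2.7 + 5 + 0.2 − 0.8 + 3.4 + 0.8) / 7 = 2.5429%
Σ(r − μ)² = 42.1571; population σ = √(42.1571/7) = 2.4541%
IR = μ / tracking error = 2.5429 / 2.4541 = 1.0362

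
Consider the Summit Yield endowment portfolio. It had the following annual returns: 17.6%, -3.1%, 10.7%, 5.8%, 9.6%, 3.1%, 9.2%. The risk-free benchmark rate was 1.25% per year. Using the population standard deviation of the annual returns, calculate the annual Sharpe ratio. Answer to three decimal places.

μ = (17.6 − 3.1 + 10.7 + 5.8 + 9.6 + 3.1 + 9.2) / 7 = 52.90 / 7 = 7.5571%
Population std dev = √[254.1371 / 7] = 6.0254%
Sharpe = (μ − rf) / σ = (7.5571 − 1.25) / 6.0254 = 6.3071 / 6.0254 = 1.0468

1.047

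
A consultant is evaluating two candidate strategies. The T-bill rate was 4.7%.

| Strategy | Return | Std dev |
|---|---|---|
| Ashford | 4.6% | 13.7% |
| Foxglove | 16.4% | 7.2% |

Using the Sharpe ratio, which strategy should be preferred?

Foxglove

Ashford: Sharpe ratio = (4.6% − 4.7%) / 13.7% = -0.007
Foxglove: Sharpe ratio = (16.4% − 4.7%) / 7.2% = 1.625
Highest: Foxglove (1.625).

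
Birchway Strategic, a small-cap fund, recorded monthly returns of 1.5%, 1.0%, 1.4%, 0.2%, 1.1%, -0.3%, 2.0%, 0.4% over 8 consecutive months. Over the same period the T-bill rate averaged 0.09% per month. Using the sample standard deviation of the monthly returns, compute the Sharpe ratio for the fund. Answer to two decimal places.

Mean return r̄ = 7.30 / 8 = 0.9125%
Σ(r − r̄)² = (1.5 − 0.9125)² + (1 − 0.9125)² + (1.4 − 0.9125)² + … = 4.0488
sample σ = √(4.0488 / 7) = √0.5784 = 0.7605%
Sharpe = (r̄ − rf) / σ = (0.9125 − 0.09) / 0.7605 = 0.8225 / 0.7605 = 1.0815

1.08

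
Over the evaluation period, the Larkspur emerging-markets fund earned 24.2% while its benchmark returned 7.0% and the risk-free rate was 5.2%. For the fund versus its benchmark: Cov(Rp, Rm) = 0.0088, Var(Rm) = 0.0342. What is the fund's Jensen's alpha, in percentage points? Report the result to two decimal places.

β = Cov / Var = 0.0088 / 0.0342 = 0.2573
E[R] = Rf + β(Rm − Rf) = 5.2% + 0.2573 × (7.0% − 5.2%) = 5.6631%
α = Rp − E[R] = 24.2% − 5.6631% = 18.5369

18.54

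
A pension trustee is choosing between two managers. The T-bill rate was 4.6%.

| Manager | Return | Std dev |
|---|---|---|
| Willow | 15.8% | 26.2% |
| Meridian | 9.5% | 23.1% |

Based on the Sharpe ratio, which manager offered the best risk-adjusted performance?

Willow: Sharpe ratio = (15.8% − 4.6%) / 26.2% = 0.427
Meridian: Sharpe ratio = (9.5% − 4.6%) / 23.1% = 0.212
Highest: Willow (0.427).

Willow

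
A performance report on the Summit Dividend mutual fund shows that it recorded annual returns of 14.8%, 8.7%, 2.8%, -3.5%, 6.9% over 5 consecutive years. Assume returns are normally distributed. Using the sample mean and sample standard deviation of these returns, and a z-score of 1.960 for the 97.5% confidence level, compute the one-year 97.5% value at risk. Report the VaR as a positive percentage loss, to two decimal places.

Mean return r̄ = 29.70 / 5 = 5.9400%
Σ(r − r̄)² = (14.8 − 5.9400)² + (8.7 − 5.9400)² + (2.8 − 5.9400)² + … = 186.0120
σ = √[186.0120 / 4] = 6.8193%
VaR = −(r̄ − z·σ) = −(5.9400 − 1.960 × 6.8193) = −(-7.4258) = 7.4258%

7.43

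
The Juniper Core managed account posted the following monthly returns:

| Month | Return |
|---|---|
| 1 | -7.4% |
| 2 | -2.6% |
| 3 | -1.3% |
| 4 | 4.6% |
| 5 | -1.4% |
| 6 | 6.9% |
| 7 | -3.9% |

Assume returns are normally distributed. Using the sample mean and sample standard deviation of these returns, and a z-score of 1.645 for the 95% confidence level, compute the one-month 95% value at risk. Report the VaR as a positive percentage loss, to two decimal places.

Mean return μ = -5.10 / 7 = -0.7286%
Sample σ = √[Σ(r − μ)² / 6] = √[145.4343 / 6] = √24.2391 = 4.9233%
VaR = −(μ − z·σ) = −(-0.7286 − 1.645 × 4.9233) = −(-8.8274) = 8.8274%

8.83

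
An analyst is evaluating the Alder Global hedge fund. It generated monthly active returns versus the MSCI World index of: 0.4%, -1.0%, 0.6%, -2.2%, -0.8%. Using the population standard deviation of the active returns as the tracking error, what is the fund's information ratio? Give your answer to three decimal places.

-0.588

r̄ = (0.4 − 1 + 0.6 − 2.2 − 0.8) / 5 = -0.6000%
Σ(r − r̄)² = (0.4 − (-0.6000))² + (-1 − (-0.6000))² + … = 5.2000
population σ = √(5.2000 / 5) = √1.0400 = 1.0198%
IR = r̄ / tracking error = -0.6000 / 1.0198 = -0.5884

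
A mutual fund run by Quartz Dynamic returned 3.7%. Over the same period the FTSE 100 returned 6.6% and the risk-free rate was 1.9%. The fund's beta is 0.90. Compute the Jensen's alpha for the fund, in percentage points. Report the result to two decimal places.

-2.43

CAPM expected return = Rf + β(Rm − Rf) = 1.9% + 0.90 × (6.6% − 1.9%) = 1.9 + 0.90 × 4.70 = 6.1300%
Jensen's α = Rp − E[R] = 3.7% − 6.1300% = -2.4300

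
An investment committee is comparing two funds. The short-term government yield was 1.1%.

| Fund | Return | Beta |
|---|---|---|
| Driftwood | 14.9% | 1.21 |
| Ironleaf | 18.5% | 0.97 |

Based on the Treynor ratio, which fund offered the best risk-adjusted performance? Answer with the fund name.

Ironleaf

Driftwood: Treynor = (14.9% − 1.1%) / 1.21 = 11.405
Ironleaf: Treynor = (18.5% − 1.1%) / 0.97 = 17.938
Highest: Ironleaf (17.938).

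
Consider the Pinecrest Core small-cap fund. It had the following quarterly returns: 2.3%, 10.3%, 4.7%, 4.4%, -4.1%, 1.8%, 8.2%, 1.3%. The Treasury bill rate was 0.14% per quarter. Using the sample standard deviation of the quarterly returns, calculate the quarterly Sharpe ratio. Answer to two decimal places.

0.78

r̄ = (2.3 + 10.3 + 4.7 + 4.4 − 4.1 + 1.8 + 8.2 + 1.3) / 8 = 28.90 / 8 = 3.6125%
Σ(r − r̄)² = (2.3 − 3.6125)² + (10.3 − 3.6125)² + … = 137.4088
σ = √[137.4088 / 7] = 4.4306%
Sharpe = (r̄ − rf) / σ = (3.6125 − 0.14) / 4.4306 = 3.4725 / 4.4306 = 0.7838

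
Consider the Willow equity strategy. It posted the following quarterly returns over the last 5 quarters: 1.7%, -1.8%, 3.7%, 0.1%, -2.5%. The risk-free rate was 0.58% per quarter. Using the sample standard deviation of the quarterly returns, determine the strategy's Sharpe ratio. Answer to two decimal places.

μ = (1.7 − 1.8 + 3.7 + 0.1 − 2.5) / 5 = 1.20 / 5 = 0.2400%
Sample std dev = √[25.7920 / 4] = 2.5393%
Sharpe = (μ − rf) / σ = (0.2400 − 0.58) / 2.5393 = -0.3400 / 2.5393 = -0.1339

-0.13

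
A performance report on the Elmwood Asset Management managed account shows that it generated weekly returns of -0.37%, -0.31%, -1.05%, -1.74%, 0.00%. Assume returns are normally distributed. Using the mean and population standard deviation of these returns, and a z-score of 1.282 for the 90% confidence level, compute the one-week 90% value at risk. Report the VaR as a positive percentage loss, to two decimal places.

1.50

r̄ = (-0.37 − 0.31 − 1.05 − 1.74 + 0) / 5 = -3.470 / 5 = -0.6940%
Σ(r − r̄)² = 1.9549; population σ = √(1.9549/5) = 0.6253%
VaR = −(r̄ − z·σ) = −(-0.6940 − 1.282 × 0.6253) = −(-1.4956) = 1.4956%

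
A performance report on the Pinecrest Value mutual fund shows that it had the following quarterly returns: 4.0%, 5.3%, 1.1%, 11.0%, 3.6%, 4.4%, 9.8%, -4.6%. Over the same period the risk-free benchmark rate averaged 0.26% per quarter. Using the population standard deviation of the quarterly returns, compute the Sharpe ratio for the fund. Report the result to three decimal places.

0.892

r̄ = (4 + 5.3 + 1.1 + 11 + 3.6 + 4.4 + 9.8 − 4.6) / 8 = 34.60 / 8 = 4.3250%
Population σ = √[Σ(r − r̄)² / 8] = √[166.1750 / 8] = √20.7719 = 4.5576%
Sharpe = (r̄ − rf) / σ = (4.3250 − 0.26) / 4.5576 = 4.0650 / 4.5576 = 0.8919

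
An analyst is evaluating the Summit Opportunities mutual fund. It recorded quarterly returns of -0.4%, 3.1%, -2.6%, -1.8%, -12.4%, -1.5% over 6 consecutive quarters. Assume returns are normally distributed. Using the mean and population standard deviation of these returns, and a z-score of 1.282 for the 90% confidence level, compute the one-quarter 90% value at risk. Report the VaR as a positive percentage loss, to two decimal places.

8.69

r̄ = (-0.4 + 3.1 − 2.6 − 1.8 − 12.4 − 1.5) / 6 = -2.6000%
Σ(r − r̄)² = (-0.4 − (-2.6000))² + (3.1 − (-2.6000))² + … = 135.2200
population σ = √(135.2200 / 6) = √22.5367 = 4.7473%
VaR = −(r̄ − z·σ) = −(-2.6000 − 1.282 × 4.7473) = −(-8.6860) = 8.6860%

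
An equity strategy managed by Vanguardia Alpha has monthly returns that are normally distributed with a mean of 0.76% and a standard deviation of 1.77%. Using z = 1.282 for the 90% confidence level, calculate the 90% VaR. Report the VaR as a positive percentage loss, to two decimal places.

1.51

VaR (as % loss) = −(μ − z·σ) = −(0.76% − 1.282 × 1.77%) = −(-1.50914%) = 1.50914%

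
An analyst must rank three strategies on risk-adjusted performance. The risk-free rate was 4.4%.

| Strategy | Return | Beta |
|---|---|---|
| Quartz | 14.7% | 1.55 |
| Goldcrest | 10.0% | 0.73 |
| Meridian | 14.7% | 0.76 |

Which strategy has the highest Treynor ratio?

Meridian

Quartz: Treynor = (14.7% − 4.4%) / 1.55 = 6.645
Goldcrest: Treynor = (10.0% − 4.4%) / 0.73 = 7.671
Meridian: Treynor = (14.7% − 4.4%) / 0.76 = 13.553
Highest: Meridian (13.553).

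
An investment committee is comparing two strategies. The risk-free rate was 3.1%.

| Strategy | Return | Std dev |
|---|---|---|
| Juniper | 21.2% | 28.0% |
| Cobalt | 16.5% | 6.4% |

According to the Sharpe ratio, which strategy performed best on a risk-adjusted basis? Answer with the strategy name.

Cobalt

Juniper: Sharpe ratio = (21.2% − 3.1%) / 28.0% = 0.646
Cobalt: Sharpe ratio = (16.5% − 3.1%) / 6.4% = 2.094
Highest: Cobalt (2.094).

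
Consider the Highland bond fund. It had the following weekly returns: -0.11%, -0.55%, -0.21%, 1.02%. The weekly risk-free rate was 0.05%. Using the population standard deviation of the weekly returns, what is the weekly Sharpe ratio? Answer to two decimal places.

-0.02

Mean return r̄ = 0.150 / 4 = 0.0375%
Population std dev = √[1.3935 / 4] = 0.5902%
Sharpe = (r̄ − rf) / σ = (0.0375 − 0.05) / 0.5902 = -0.0125 / 0.5902 = -0.0212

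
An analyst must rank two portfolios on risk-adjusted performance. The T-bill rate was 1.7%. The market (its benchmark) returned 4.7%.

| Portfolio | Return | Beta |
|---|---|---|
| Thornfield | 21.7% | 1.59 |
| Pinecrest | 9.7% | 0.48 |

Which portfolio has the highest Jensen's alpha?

Thornfield

Thornfield: α = 21.7% − [1.7% + 1.59 × (4.7% − 1.7%)] = 15.230
Pinecrest: α = 9.7% − [1.7% + 0.48 × (4.7% − 1.7%)] = 6.560
Highest: Thornfield (15.230).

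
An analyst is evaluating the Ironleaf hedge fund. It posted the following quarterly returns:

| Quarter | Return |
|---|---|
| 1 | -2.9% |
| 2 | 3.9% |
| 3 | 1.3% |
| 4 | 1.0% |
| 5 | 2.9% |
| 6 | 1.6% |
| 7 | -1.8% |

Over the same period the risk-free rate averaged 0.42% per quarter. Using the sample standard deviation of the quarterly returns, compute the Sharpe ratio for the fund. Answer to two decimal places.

Mean return r̄ = 6.00 / 7 = 0.8571%
Σ(r − r̄)² = (-2.9 − 0.8571)² + (3.9 − 0.8571)² + … = 35.3771
σ = √[35.3771 / 6] = 2.4282%
Sharpe = (r̄ − rf) / σ = (0.8571 − 0.42) / 2.4282 = 0.4371 / 2.4282 = 0.1800

0.18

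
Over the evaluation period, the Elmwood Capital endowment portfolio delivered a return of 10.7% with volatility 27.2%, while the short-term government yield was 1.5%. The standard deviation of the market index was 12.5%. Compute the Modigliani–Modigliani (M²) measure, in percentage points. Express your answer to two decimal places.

Sharpe = (Rp − Rf) / σp = (10.7% − 1.5%) / 27.2% = 0.3382
M² = Rf + Sharpe × σm = 1.5% + 0.3382 × 12.5% = 5.7275%

5.73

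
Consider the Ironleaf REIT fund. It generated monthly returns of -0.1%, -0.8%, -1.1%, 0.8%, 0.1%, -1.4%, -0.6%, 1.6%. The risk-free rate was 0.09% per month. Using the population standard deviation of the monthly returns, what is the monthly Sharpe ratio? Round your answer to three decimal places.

r̄ = (-0.1 − 0.8 − 1.1 + 0.8 + 0.1 − 1.4 − 0.6 + 1.6) / 8 = -0.1875%
Σ(r − r̄)² = 7.1088; population σ = √(7.1088/8) = 0.9427%
Sharpe = (r̄ − rf) / σ = (-0.1875 − 0.09) / 0.9427 = -0.2775 / 0.9427 = -0.2944

-0.294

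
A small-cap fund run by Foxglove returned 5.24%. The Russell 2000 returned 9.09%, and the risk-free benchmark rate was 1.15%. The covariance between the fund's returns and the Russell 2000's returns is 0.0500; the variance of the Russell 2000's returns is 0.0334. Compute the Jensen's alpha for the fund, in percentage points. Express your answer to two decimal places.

-7.80

β = Cov / Var = 0.0500 / 0.0334 = 1.4970
E[R] = Rf + β(Rm − Rf) = 1.15% + 1.4970 × (9.09% − 1.15%) = 13.0362%
α = Rp − E[R] = 5.24% − 13.0362% = -7.7962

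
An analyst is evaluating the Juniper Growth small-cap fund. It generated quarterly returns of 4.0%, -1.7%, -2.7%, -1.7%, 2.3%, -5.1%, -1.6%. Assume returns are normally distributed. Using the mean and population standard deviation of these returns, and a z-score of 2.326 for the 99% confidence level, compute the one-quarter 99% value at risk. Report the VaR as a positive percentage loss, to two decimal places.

r̄ = (4 − 1.7 − 2.7 − 1.7 + 2.3 − 5.1 − 1.6) / 7 = -0.9286%
Population σ = √[Σ(r − r̄)² / 7] = √[56.8943 / 7] = √8.1278 = 2.8509%
VaR = −(r̄ − z·σ) = −(-0.9286 − 2.326 × 2.8509) = −(-7.5598) = 7.5598%

7.56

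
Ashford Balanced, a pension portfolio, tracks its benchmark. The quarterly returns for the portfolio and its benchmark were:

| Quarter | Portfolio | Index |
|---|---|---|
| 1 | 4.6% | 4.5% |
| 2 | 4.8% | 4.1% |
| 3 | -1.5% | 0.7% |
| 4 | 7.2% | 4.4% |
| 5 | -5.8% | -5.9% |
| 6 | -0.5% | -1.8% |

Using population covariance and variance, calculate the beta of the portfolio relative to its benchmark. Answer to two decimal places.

1.09

r̄p = 1.4667%,  r̄m = 1.0000%
Cov = Σ(rp − r̄p)(rm − r̄m) / 6 = 16.2217
Var(rm) = Σ(rm − r̄m)² / 6 = 14.8267
β = Cov / Var = 16.2217 / 14.8267 = 1.0941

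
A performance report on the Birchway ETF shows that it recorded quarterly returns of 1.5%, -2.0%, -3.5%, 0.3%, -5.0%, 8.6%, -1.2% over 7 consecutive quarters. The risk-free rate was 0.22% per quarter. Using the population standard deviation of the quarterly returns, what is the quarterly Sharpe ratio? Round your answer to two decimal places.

r̄ = (1.5 − 2 − 3.5 + 0.3 − 5 + 8.6 − 1.2) / 7 = -1.30 / 7 = -0.1857%
Population std dev = √[118.7486 / 7] = 4.1187%
Sharpe = (r̄ − rf) / σ = (-0.1857 − 0.22) / 4.1187 = -0.4057 / 4.1187 = -0.0985

-0.10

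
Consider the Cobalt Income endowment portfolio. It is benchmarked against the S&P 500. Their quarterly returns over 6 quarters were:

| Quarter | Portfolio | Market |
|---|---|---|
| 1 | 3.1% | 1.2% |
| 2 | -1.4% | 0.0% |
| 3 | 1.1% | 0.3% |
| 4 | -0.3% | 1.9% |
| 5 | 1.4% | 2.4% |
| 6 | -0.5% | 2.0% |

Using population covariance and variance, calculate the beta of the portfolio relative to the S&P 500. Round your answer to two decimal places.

r̄p = 0.5667%,  r̄m = 1.3000%
Cov = Σ(rp − r̄p)(rm − r̄m) / 6 = 0.2367
Var(rm) = Σ(rm − r̄m)² / 6 = 0.7933
β = Cov / Var = 0.2367 / 0.7933 = 0.2984

0.30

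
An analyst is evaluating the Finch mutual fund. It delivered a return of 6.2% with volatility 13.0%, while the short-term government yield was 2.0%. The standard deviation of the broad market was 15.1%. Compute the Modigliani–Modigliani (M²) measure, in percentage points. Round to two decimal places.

6.88

Sharpe = (Rp − Rf) / σp = (6.2% − 2.0%) / 13.0% = 0.3231
M² = Rf + Sharpe × σm = 2.0% + 0.3231 × 15.1% = 6.8788%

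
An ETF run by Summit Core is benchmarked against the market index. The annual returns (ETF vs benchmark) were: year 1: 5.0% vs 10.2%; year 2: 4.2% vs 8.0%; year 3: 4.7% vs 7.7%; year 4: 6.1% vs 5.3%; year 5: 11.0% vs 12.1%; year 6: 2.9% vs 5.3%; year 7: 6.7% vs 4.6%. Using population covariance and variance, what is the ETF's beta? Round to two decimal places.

0.51

r̄p = 5.8000%,  r̄m = 7.6000%
Cov = Σ(rp − r̄p)(rm − r̄m) / 7 = 3.4071
Var(rm) = Σ(rm − r̄m)² / 7 = 6.6800
β = Cov / Var = 3.4071 / 6.6800 = 0.5100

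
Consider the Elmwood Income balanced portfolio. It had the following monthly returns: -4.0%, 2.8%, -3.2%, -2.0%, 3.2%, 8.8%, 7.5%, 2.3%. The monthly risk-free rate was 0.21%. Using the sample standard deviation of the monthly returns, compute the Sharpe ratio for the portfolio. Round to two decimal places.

Mean return r̄ = 15.40 / 8 = 1.9250%
Sample σ = √[Σ(r − r̄)² / 7] = √[157.6550 / 7] = √22.5221 = 4.7457%
Sharpe = (r̄ − rf) / σ = (1.9250 − 0.21) / 4.7457 = 1.7150 / 4.7457 = 0.3614

0.36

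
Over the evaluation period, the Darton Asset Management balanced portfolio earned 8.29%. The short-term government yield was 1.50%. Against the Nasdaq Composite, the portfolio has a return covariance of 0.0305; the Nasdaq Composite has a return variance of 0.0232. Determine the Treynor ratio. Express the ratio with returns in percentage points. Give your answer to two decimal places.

β = Cov / Var = 0.0305 / 0.0232 = 1.3147
Treynor = (Rp − Rf) / β = (8.29% − 1.50%) / 1.3147 = 6.79 / 1.3147 = 5.1647

5.16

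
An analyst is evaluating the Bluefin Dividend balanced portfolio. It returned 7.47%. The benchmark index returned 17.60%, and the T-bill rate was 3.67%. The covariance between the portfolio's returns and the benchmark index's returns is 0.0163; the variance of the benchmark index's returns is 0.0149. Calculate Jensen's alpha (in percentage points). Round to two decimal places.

β = Cov / Var = 0.0163 / 0.0149 = 1.0940
E[R] = Rf + β(Rm − Rf) = 3.67% + 1.0940 × (17.60% − 3.67%) = 18.9094%
α = Rp − E[R] = 7.47% − 18.9094% = -11.4394

-11.44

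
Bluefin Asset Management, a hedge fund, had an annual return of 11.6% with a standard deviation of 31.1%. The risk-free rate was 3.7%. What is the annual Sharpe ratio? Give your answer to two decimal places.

0.25

Sharpe = (Rp − Rf) / σp = (11.6% − 3.7%) / 31.1% = 7.90% / 31.1% = 0.2540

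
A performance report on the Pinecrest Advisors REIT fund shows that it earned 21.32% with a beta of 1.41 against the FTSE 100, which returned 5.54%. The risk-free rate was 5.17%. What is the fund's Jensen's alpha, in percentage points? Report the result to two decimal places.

CAPM expected return = Rf + β(Rm − Rf) = 5.17% + 1.41 × (5.54% − 5.17%) = 5.17 + 1.41 × 0.37 = 5.6917%
Jensen's α = Rp − E[R] = 21.32% − 5.6917% = 15.6283

15.63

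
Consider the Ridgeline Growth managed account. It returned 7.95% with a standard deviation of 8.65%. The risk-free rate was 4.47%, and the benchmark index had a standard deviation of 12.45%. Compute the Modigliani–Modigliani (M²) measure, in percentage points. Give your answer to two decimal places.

9.48

Sharpe = (Rp − Rf) / σp = (7.95% − 4.47%) / 8.65% = 0.4023
M² = Rf + Sharpe × σm = 4.47% + 0.4023 × 12.45% = 9.4786%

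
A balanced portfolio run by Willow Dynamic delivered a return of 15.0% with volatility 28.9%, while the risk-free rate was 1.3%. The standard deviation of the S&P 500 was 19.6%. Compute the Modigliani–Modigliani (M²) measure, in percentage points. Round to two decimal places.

10.59

Sharpe = (Rp − Rf) / σp = (15.0% − 1.3%) / 28.9% = 0.4740
M² = Rf + Sharpe × σm = 1.3% + 0.4740 × 19.6% = 10.5904%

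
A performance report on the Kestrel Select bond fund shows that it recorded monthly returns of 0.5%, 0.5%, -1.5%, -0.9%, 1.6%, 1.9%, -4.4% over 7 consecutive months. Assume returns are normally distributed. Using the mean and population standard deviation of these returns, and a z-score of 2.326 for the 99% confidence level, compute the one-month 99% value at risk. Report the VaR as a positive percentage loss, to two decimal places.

r̄ = (0.5 + 0.5 − 1.5 − 0.9 + 1.6 + 1.9 − 4.4) / 7 = -2.30 / 7 = -0.3286%
Σ(r − r̄)² = 28.3343; population σ = √(28.3343/7) = 2.0119%
VaR = −(r̄ − z·σ) = −(-0.3286 − 2.326 × 2.0119) = −(-5.0083) = 5.0083%

5.01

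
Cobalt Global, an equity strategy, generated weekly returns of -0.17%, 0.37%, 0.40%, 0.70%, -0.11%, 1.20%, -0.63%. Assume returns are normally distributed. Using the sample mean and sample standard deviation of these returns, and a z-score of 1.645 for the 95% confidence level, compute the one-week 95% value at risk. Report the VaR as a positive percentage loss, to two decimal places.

0.75

Mean return r̄ = 1.760 / 7 = 0.2514%
Σ(r − r̄)² = 2.2223; sample σ = √(2.2223/6) = 0.6086%
VaR = −(r̄ − z·σ) = −(0.2514 − 1.645 × 0.6086) = −(-0.7497) = 0.7497%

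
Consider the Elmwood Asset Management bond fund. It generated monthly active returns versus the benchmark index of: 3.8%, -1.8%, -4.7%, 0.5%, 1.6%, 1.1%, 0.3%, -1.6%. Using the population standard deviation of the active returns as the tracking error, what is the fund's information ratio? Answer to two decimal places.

-0.04

r̄ = (3.8 − 1.8 − 4.7 + 0.5 + 1.6 + 1.1 + 0.3 − 1.6) / 8 = -0.80 / 8 = -0.1000%
Population σ = √[Σ(r − r̄)² / 8] = √[46.3600 / 8] = √5.7950 = 2.4073%
IR = r̄ / tracking error = -0.1000 / 2.4073 = -0.0415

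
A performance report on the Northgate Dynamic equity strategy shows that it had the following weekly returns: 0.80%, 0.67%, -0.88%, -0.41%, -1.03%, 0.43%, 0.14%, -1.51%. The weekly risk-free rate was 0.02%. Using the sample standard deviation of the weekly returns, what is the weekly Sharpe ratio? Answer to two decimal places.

μ = (0.8 + 0.67 − 0.88 − 0.41 − 1.03 + 0.43 + 0.14 − 1.51) / 8 = -1.790 / 8 = -0.2238%
Σ(r − μ)² = (0.8 − (-0.2238))² + (0.67 − (-0.2238))² + … = 5.1764
sample σ = √(5.1764 / 7) = √0.7395 = 0.8599%
Sharpe = (μ − rf) / σ = (-0.2238 − 0.02) / 0.8599 = -0.2438 / 0.8599 = -0.2835

-0.28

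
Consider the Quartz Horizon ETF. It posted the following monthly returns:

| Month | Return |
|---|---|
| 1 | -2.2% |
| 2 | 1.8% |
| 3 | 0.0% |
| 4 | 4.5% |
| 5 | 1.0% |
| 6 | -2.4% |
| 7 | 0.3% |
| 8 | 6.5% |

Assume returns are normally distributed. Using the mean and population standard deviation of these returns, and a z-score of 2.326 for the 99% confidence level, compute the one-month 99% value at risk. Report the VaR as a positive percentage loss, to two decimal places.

Mean return r̄ = 9.50 / 8 = 1.1875%
Σ(r − r̄)² = 66.1488; population σ = √(66.1488/8) = 2.8755%
VaR = −(r̄ − z·σ) = −(1.1875 − 2.326 × 2.8755) = −(-5.5009) = 5.5009%

5.50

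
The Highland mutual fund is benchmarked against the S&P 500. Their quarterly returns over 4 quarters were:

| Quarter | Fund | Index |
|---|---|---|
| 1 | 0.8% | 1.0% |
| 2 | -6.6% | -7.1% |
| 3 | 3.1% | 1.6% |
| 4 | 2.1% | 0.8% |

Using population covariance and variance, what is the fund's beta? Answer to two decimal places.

1.05

r̄p = -0.1500%,  r̄m = -0.9250%
Cov = Σ(rp − r̄p)(rm − r̄m) / 4 = 13.4363
Var(rm) = Σ(rm − r̄m)² / 4 = 12.7969
β = Cov / Var = 13.4363 / 12.7969 = 1.0500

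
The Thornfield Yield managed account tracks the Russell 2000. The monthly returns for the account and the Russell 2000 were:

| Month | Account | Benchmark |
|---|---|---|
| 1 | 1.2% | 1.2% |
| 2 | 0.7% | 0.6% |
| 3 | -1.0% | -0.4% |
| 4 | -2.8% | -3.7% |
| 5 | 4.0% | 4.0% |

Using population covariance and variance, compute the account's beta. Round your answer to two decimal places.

0.90

r̄p = 0.4200%,  r̄m = 0.3400%
Cov = Σ(rp − r̄p)(rm − r̄m) / 5 = 5.5812
Var(rm) = Σ(rm − r̄m)² / 5 = 6.2144
β = Cov / Var = 5.5812 / 6.2144 = 0.8981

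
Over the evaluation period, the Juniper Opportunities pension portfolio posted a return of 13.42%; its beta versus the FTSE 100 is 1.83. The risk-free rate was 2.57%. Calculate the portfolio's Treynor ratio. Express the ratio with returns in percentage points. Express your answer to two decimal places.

5.93

Treynor = (Rp − Rf) / β = (13.42% − 2.57%) / 1.83 = 10.85 / 1.83 = 5.9290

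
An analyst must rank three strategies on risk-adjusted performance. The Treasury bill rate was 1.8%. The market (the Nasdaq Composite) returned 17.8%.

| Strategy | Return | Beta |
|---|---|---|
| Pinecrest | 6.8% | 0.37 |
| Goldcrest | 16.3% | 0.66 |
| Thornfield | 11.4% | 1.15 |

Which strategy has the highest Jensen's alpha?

Pinecrest: α = 6.8% − [1.8% + 0.37 × (17.8% − 1.8%)] = -0.920
Goldcrest: α = 16.3% − [1.8% + 0.66 × (17.8% − 1.8%)] = 3.940
Thornfield: α = 11.4% − [1.8% + 1.15 × (17.8% − 1.8%)] = -8.800
Highest: Goldcrest (3.940).

Goldcrest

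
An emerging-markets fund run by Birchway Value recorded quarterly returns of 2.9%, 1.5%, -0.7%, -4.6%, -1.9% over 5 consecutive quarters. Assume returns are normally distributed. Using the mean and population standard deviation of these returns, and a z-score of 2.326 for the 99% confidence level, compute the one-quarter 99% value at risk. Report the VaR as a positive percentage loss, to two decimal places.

6.66

r̄ = (2.9 + 1.5 − 0.7 − 4.6 − 1.9) / 5 = -2.80 / 5 = -0.5600%
Σ(r − r̄)² = 34.3520; population σ = √(34.3520/5) = 2.6211%
VaR = −(r̄ − z·σ) = −(-0.5600 − 2.326 × 2.6211) = −(-6.6567) = 6.6567%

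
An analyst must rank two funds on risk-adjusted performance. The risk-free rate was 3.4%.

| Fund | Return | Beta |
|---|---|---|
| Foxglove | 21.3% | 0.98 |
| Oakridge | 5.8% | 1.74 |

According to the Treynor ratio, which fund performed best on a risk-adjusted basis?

Foxglove: Treynor = (21.3% − 3.4%) / 0.98 = 18.265
Oakridge: Treynor = (5.8% − 3.4%) / 1.74 = 1.379
Highest: Foxglove (18.265).

Foxglove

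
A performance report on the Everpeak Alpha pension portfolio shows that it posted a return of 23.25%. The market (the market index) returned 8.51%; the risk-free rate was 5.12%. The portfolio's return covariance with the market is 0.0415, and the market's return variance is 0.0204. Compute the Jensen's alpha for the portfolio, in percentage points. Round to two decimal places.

β = Cov / Var = 0.0415 / 0.0204 = 2.0343
E[R] = Rf + β(Rm − Rf) = 5.12% + 2.0343 × (8.51% − 5.12%) = 12.0163%
α = Rp − E[R] = 23.25% − 12.0163% = 11.2337

11.23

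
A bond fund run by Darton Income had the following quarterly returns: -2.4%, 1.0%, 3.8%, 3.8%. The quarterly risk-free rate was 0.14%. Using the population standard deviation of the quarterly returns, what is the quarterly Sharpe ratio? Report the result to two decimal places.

μ = (-2.4 + 1 + 3.8 + 3.8) / 4 = 1.5500%
Σ(r − μ)² = 26.0300; population σ = √(26.0300/4) = 2.5510%
Sharpe = (μ − rf) / σ = (1.5500 − 0.14) / 2.5510 = 1.4100 / 2.5510 = 0.5527

0.55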